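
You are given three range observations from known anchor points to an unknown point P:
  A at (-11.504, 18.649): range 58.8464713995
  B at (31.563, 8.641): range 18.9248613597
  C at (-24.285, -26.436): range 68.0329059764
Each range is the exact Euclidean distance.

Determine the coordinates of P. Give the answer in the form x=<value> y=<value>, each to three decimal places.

x=41.116 y=-7.696

eq1: (x + 11.504)² + (y − 18.649)² = 58.8464713995²
eq2: (x − 31.563)² + (y − 8.641)² = 18.9248613597²
eq3: (x + 24.285)² + (y + 26.436)² = 68.0329059764²
eq2−eq1, eq2−eq3 (x²,y² cancel):
  -86.134·x + 20.016·y = -3695.519452
  -111.696·x − 70.154·y = -4052.592447
det = -86.134·-70.154 − 20.016·-111.696 = 8278.351772
x = (-3695.519452·-70.154 − 20.016·-4052.592447) / 8278.351772 = 41.115934
y = (-86.134·-4052.592447 − -3695.519452·-111.696) / 8278.351772 = -7.695825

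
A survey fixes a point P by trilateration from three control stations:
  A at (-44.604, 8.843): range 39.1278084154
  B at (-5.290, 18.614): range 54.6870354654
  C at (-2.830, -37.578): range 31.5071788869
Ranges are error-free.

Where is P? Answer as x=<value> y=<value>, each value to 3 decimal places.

x=-33.009 y=-28.527

eq1: (x + 44.604)² + (y − 8.843)² = 39.1278084154²
eq2: (x + 5.290)² + (y − 18.614)² = 54.6870354654²
eq3: (x + 2.830)² + (y + 37.578)² = 31.5071788869²
eq3−eq1, eq3−eq2 (x²,y² cancel):
  -83.548·x + 92.842·y = 109.317411
  -4.920·x + 112.384·y = -3043.619415
det = -83.548·112.384 − 92.842·-4.920 = -8932.675792
x = (109.317411·112.384 − 92.842·-3043.619415) / -8932.675792 = -33.009285
y = (-83.548·-3043.619415 − 109.317411·-4.920) / -8932.675792 = -28.527416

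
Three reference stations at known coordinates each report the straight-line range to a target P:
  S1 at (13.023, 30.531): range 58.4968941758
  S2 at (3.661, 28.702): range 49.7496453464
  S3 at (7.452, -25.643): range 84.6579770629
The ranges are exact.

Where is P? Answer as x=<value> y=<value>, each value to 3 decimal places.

eq1: (x − 13.023)² + (y − 30.531)² = 58.4968941758²
eq2: (x − 3.661)² + (y − 28.702)² = 49.7496453464²
eq3: (x − 7.452)² + (y + 25.643)² = 84.6579770629²
eq3−eq1, eq3−eq2 (x²,y² cancel):
  11.142·x + 112.348·y = 4133.731189
  -7.582·x + 108.690·y = 4816.057840
det = 11.142·108.690 − 112.348·-7.582 = 2062.846516
x = (4133.731189·108.690 − 112.348·4816.057840) / 2062.846516 = -44.491542
y = (11.142·4816.057840 − 4133.731189·-7.582) / 2062.846516 = 41.206394

x=-44.492 y=41.206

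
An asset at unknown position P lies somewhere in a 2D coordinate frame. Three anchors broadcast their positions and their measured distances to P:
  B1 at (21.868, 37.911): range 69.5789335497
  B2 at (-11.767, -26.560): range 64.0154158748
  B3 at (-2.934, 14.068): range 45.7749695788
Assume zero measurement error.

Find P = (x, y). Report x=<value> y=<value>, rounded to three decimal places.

x=-46.848 y=26.987

eq1: (x − 21.868)² + (y − 37.911)² = 69.5789335497²
eq2: (x + 11.767)² + (y + 26.560)² = 64.0154158748²
eq3: (x + 2.934)² + (y − 14.068)² = 45.7749695788²
eq1−eq2, eq1−eq3 (x²,y² cancel):
  -67.270·x − 128.942·y = -328.302932
  -49.604·x − 47.686·y = 1036.943789
det = -67.270·-47.686 − -128.942·-49.604 = -3188.201748
x = (-328.302932·-47.686 − -128.942·1036.943789) / -3188.201748 = -46.848058
y = (-67.270·1036.943789 − -328.302932·-49.604) / -3188.201748 = 26.987109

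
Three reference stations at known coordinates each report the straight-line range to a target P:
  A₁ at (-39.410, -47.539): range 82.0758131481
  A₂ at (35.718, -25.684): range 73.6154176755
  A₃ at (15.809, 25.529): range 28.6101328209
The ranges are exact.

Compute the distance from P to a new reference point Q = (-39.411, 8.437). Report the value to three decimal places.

34.511

eq1: (x + 39.410)² + (y + 47.539)² = 82.0758131481²
eq2: (x − 35.718)² + (y + 25.684)² = 73.6154176755²
eq3: (x − 15.809)² + (y − 25.529)² = 28.6101328209²
eq2−eq1, eq2−eq3 (x²,y² cancel):
  -150.256·x − 43.710·y = 560.451857
  -39.818·x + 102.426·y = 3566.900962
det = -150.256·102.426 − -43.710·-39.818 = -17130.565836
x = (560.451857·102.426 − -43.710·3566.900962) / -17130.565836 = -12.452250
y = (-150.256·3566.900962 − 560.451857·-39.818) / -17130.565836 = 29.983376
|P − Q| = √((-12.452250 − -39.411)² + (29.983376 − 8.437)²) = 34.511165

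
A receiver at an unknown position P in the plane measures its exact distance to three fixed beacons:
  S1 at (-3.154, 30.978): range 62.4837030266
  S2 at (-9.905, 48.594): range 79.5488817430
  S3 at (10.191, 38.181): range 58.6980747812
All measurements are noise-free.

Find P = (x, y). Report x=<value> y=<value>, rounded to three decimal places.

eq1: (x + 3.154)² + (y − 30.978)² = 62.4837030266²
eq2: (x + 9.905)² + (y − 48.594)² = 79.5488817430²
eq3: (x − 10.191)² + (y − 38.181)² = 58.6980747812²
eq3−eq2, eq3−eq1 (x²,y² cancel):
  -40.192·x + 20.826·y = -1984.719985
  -26.690·x − 14.406·y = -1050.810203
det = -40.192·-14.406 − 20.826·-26.690 = 1134.851892
x = (-1984.719985·-14.406 − 20.826·-1050.810203) / 1134.851892 = 44.478094
y = (-40.192·-1050.810203 − -1984.719985·-26.690) / 1134.851892 = -9.462039

x=44.478 y=-9.462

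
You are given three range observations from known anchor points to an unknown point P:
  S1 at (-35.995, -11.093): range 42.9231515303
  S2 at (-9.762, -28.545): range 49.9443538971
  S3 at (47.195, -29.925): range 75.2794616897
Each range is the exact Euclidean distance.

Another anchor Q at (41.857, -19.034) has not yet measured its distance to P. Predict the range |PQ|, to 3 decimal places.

64.099

eq1: (x + 35.995)² + (y + 11.093)² = 42.9231515303²
eq2: (x + 9.762)² + (y + 28.545)² = 49.9443538971²
eq3: (x − 47.195)² + (y + 29.925)² = 75.2794616897²
eq2−eq3, eq2−eq1 (x²,y² cancel):
  113.914·x − 2.760·y = -959.798885
  -52.466·x + 34.904·y = 1160.622554
det = 113.914·34.904 − -2.760·-52.466 = 3831.248096
x = (-959.798885·34.904 − -2.760·1160.622554) / 3831.248096 = -7.907998
y = (113.914·1160.622554 − -959.798885·-52.466) / 3831.248096 = 21.364931
|P − Q| = √((-7.907998 − 41.857)² + (21.364931 − -19.034)²) = 64.098585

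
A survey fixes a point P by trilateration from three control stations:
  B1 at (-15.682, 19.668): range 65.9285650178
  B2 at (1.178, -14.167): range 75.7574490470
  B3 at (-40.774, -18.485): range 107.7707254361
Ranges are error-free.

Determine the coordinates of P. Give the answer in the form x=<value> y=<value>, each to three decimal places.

x=43.540 y=48.640

eq1: (x + 15.682)² + (y − 19.668)² = 65.9285650178²
eq2: (x − 1.178)² + (y + 14.167)² = 75.7574490470²
eq3: (x + 40.774)² + (y + 18.485)² = 107.7707254361²
eq3−eq1, eq3−eq2 (x²,y² cancel):
  50.184·x + 76.306·y = 5896.494623
  83.904·x + 8.636·y = 4073.215447
det = 50.184·8.636 − 76.306·83.904 = -5968.989600
x = (5896.494623·8.636 − 76.306·4073.215447) / -5968.989600 = 43.539806
y = (50.184·4073.215447 − 5896.494623·83.904) / -5968.989600 = 48.639596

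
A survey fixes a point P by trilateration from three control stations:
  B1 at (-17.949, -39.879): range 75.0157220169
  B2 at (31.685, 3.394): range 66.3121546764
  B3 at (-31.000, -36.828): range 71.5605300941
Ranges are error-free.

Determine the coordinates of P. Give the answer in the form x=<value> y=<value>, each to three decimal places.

eq1: (x + 17.949)² + (y + 39.879)² = 75.0157220169²
eq2: (x − 31.685)² + (y − 3.394)² = 66.3121546764²
eq3: (x + 31.000)² + (y + 36.828)² = 71.5605300941²
eq2−eq3, eq2−eq1 (x²,y² cancel):
  -125.370·x − 80.444·y = 578.235513
  -99.268·x − 86.546·y = -333.013911
det = -125.370·-86.546 − -80.444·-99.268 = 2864.757028
x = (578.235513·-86.546 − -80.444·-333.013911) / 2864.757028 = -26.820055
y = (-125.370·-333.013911 − 578.235513·-99.268) / 2864.757028 = 34.610348

x=-26.820 y=34.610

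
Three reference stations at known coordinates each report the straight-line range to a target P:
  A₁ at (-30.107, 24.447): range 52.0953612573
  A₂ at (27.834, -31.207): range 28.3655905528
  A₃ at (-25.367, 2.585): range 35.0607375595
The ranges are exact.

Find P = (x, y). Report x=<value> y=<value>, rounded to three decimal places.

x=5.974 y=-13.130

eq1: (x + 30.107)² + (y − 24.447)² = 52.0953612573²
eq2: (x − 27.834)² + (y + 31.207)² = 28.3655905528²
eq3: (x + 25.367)² + (y − 2.585)² = 35.0607375595²
eq2−eq1, eq2−eq3 (x²,y² cancel):
  -115.882·x + 111.308·y = -2153.841084
  -106.402·x + 67.584·y = -1523.090082
det = -115.882·67.584 − 111.308·-106.402 = 4011.624728
x = (-2153.841084·67.584 − 111.308·-1523.090082) / 4011.624728 = 5.974366
y = (-115.882·-1523.090082 − -2153.841084·-106.402) / 4011.624728 = -13.130409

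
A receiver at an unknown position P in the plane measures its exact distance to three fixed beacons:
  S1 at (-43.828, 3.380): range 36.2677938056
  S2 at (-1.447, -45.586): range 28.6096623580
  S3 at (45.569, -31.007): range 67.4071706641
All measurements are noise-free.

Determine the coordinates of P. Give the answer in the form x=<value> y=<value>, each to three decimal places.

eq1: (x + 43.828)² + (y − 3.380)² = 36.2677938056²
eq2: (x + 1.447)² + (y + 45.586)² = 28.6096623580²
eq3: (x − 45.569)² + (y + 31.007)² = 67.4071706641²
eq3−eq1, eq3−eq2 (x²,y² cancel):
  -178.794·x + 68.774·y = 2122.723963
  -94.032·x − 29.158·y = 2767.423272
det = -178.794·-29.158 − 68.774·-94.032 = 11680.232220
x = (2122.723963·-29.158 − 68.774·2767.423272) / 11680.232220 = -21.593848
y = (-178.794·2767.423272 − 2122.723963·-94.032) / 11680.232220 = -25.273016

x=-21.594 y=-25.273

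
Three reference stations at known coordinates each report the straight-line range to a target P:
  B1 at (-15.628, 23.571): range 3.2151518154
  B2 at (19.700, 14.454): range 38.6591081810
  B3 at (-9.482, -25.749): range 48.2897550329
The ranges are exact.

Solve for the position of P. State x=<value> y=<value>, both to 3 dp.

x=-18.267 y=21.735

eq1: (x + 15.628)² + (y − 23.571)² = 3.2151518154²
eq2: (x − 19.700)² + (y − 14.454)² = 38.6591081810²
eq3: (x + 9.482)² + (y + 25.749)² = 48.2897550329²
eq1−eq2, eq1−eq3 (x²,y² cancel):
  70.656·x − 18.234·y = -1687.007753
  12.292·x − 98.640·y = -2368.470340
det = 70.656·-98.640 − -18.234·12.292 = -6745.375512
x = (-1687.007753·-98.640 − -18.234·-2368.470340) / -6745.375512 = -18.267294
y = (70.656·-2368.470340 − -1687.007753·12.292) / -6745.375512 = 21.734882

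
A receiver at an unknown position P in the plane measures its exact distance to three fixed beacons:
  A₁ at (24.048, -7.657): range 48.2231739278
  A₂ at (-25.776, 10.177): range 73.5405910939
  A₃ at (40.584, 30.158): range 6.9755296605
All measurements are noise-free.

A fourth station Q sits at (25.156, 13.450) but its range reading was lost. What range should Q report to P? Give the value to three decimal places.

29.239

eq1: (x − 24.048)² + (y + 7.657)² = 48.2231739278²
eq2: (x + 25.776)² + (y − 10.177)² = 73.5405910939²
eq3: (x − 40.584)² + (y − 30.158)² = 6.9755296605²
eq1−eq2, eq1−eq3 (x²,y² cancel):
  -99.648·x + 35.668·y = -2951.706483
  33.072·x + 75.630·y = 4196.446557
det = -99.648·75.630 − 35.668·33.072 = -8715.990336
x = (-2951.706483·75.630 − 35.668·4196.446557) / -8715.990336 = 42.785318
y = (-99.648·4196.446557 − -2951.706483·33.072) / -8715.990336 = 36.777080
|P − Q| = √((42.785318 − 25.156)² + (36.777080 − 13.450)²) = 29.239451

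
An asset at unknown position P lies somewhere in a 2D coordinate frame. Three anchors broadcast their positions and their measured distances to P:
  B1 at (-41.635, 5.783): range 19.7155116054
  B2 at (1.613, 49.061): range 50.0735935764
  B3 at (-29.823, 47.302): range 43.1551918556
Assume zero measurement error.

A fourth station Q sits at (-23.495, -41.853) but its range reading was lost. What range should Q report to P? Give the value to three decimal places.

46.752

eq1: (x + 41.635)² + (y − 5.783)² = 19.7155116054²
eq2: (x − 1.613)² + (y − 49.061)² = 50.0735935764²
eq3: (x + 29.823)² + (y − 47.302)² = 43.1551918556²
eq2−eq3, eq2−eq1 (x²,y² cancel):
  -62.872·x − 3.518·y = 1362.301233
  -86.496·x − 86.556·y = 1475.996200
det = -62.872·-86.556 − -3.518·-86.496 = 5137.655904
x = (1362.301233·-86.556 − -3.518·1475.996200) / 5137.655904 = -21.940510
y = (-62.872·1475.996200 − 1362.301233·-86.496) / 5137.655904 = 4.872801
|P − Q| = √((-21.940510 − -23.495)² + (4.872801 − -41.853)²) = 46.751651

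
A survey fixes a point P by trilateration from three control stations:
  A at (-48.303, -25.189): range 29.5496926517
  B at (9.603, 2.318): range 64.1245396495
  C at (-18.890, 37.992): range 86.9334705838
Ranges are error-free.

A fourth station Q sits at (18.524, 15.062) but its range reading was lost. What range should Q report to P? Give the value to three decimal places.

79.664

eq1: (x + 48.303)² + (y + 25.189)² = 29.5496926517²
eq2: (x − 9.603)² + (y − 2.318)² = 64.1245396495²
eq3: (x + 18.890)² + (y − 37.992)² = 86.9334705838²
eq3−eq2, eq3−eq1 (x²,y² cancel):
  56.986·x − 71.348·y = 1742.838291
  -58.826·x − 126.362·y = 7851.685338
det = 56.986·-126.362 − -71.348·-58.826 = -11397.982380
x = (1742.838291·-126.362 − -71.348·7851.685338) / -11397.982380 = -29.827517
y = (56.986·7851.685338 − 1742.838291·-58.826) / -11397.982380 = -48.250675
|P − Q| = √((-29.827517 − 18.524)² + (-48.250675 − 15.062)²) = 79.664070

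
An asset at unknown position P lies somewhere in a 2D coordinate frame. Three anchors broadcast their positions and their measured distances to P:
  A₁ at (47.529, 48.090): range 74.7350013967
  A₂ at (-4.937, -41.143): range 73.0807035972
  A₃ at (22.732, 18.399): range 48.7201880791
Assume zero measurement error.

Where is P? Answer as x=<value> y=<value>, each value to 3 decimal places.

x=-24.777 y=29.193

eq1: (x − 47.529)² + (y − 48.090)² = 74.7350013967²
eq2: (x + 4.937)² + (y + 41.143)² = 73.0807035972²
eq3: (x − 22.732)² + (y − 18.399)² = 48.7201880791²
eq1−eq3, eq1−eq2 (x²,y² cancel):
  -49.594·x − 59.382·y = -504.723209
  -104.932·x − 178.466·y = -2610.002327
det = -49.594·-178.466 − -59.382·-104.932 = 2619.770780
x = (-504.723209·-178.466 − -59.382·-2610.002327) / 2619.770780 = -24.777445
y = (-49.594·-2610.002327 − -504.723209·-104.932) / 2619.770780 = 29.192951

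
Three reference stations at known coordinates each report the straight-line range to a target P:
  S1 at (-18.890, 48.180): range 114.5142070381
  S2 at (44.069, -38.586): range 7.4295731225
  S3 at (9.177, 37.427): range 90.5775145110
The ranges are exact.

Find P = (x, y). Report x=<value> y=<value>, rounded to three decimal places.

eq1: (x + 18.890)² + (y − 48.180)² = 114.5142070381²
eq2: (x − 44.069)² + (y + 38.586)² = 7.4295731225²
eq3: (x − 9.177)² + (y − 37.427)² = 90.5775145110²
eq2−eq1, eq2−eq3 (x²,y² cancel):
  -125.918·x + 173.532·y = -13811.116714
  -69.784·x + 152.026·y = -10095.046077
det = -125.918·152.026 − 173.532·-69.784 = -7033.052780
x = (-13811.116714·152.026 − 173.532·-10095.046077) / -7033.052780 = 49.457228
y = (-125.918·-10095.046077 − -13811.116714·-69.784) / -7033.052780 = -43.701228

x=49.457 y=-43.701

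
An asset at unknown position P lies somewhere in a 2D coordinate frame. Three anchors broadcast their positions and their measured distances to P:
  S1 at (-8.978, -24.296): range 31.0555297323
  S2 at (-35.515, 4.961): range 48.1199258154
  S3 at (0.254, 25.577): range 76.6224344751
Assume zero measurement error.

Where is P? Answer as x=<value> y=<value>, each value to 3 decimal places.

x=-33.675 y=-43.124

eq1: (x + 8.978)² + (y + 24.296)² = 31.0555297323²
eq2: (x + 35.515)² + (y − 4.961)² = 48.1199258154²
eq3: (x − 0.254)² + (y − 25.577)² = 76.6224344751²
eq2−eq3, eq2−eq1 (x²,y² cancel):
  71.538·x + 41.232·y = -4187.149505
  53.074·x − 58.514·y = 736.054688
det = 71.538·-58.514 − 41.232·53.074 = -6374.321700
x = (-4187.149505·-58.514 − 41.232·736.054688) / -6374.321700 = -33.675404
y = (71.538·736.054688 − -4187.149505·53.074) / -6374.321700 = -43.123750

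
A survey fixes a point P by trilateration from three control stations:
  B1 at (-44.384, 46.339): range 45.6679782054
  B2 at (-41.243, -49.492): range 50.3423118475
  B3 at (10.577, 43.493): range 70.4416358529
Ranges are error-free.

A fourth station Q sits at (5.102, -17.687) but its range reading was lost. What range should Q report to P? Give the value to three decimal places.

eq1: (x + 44.384)² + (y − 46.339)² = 45.6679782054²
eq2: (x + 41.243)² + (y + 49.492)² = 50.3423118475²
eq3: (x − 10.577)² + (y − 43.493)² = 70.4416358529²
eq2−eq3, eq2−eq1 (x²,y² cancel):
  103.640·x + 185.970·y = -4574.604834
  -6.282·x + 191.662·y = 415.583393
det = 103.640·191.662 − 185.970·-6.282 = 21032.113220
x = (-4574.604834·191.662 − 185.970·415.583393) / 21032.113220 = -45.362249
y = (103.640·415.583393 − -4574.604834·-6.282) / 21032.113220 = 0.681500
|P − Q| = √((-45.362249 − 5.102)² + (0.681500 − -17.687)²) = 53.703280

53.703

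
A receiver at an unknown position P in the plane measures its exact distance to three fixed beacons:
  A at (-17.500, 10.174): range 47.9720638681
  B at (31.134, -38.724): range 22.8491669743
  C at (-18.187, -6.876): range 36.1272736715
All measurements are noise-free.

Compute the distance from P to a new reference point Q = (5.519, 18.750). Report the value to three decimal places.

47.730

eq1: (x + 17.500)² + (y − 10.174)² = 47.9720638681²
eq2: (x − 31.134)² + (y + 38.724)² = 22.8491669743²
eq3: (x + 18.187)² + (y + 6.876)² = 36.1272736715²
eq2−eq3, eq2−eq1 (x²,y² cancel):
  -98.642·x + 63.696·y = -2873.923259
  -97.268·x + 97.796·y = -3838.348336
det = -98.642·97.796 − 63.696·-97.268 = -3451.210504
x = (-2873.923259·97.796 − 63.696·-3838.348336) / -3451.210504 = 10.596503
y = (-98.642·-3838.348336 − -2873.923259·-97.268) / -3451.210504 = -28.709228
|P − Q| = √((10.596503 − 5.519)² + (-28.709228 − 18.750)²) = 47.730068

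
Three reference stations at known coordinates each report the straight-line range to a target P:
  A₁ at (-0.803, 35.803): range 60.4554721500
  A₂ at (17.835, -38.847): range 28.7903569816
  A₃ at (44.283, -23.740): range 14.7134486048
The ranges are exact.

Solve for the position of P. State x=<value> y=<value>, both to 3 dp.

eq1: (x + 0.803)² + (y − 35.803)² = 60.4554721500²
eq2: (x − 17.835)² + (y + 38.847)² = 28.7903569816²
eq3: (x − 44.283)² + (y + 23.740)² = 14.7134486048²
eq2−eq1, eq2−eq3 (x²,y² cancel):
  -37.276·x + 149.300·y = -3370.656474
  52.896·x + 30.214·y = 1309.794140
det = -37.276·30.214 − 149.300·52.896 = -9023.629864
x = (-3370.656474·30.214 − 149.300·1309.794140) / -9023.629864 = 32.957167
y = (-37.276·1309.794140 − -3370.656474·52.896) / -9023.629864 = -14.347924

x=32.957 y=-14.348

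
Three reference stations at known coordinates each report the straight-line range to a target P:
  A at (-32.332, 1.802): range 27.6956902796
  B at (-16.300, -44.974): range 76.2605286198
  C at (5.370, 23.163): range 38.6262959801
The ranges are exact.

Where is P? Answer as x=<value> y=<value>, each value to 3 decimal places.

eq1: (x + 32.332)² + (y − 1.802)² = 27.6956902796²
eq2: (x + 16.300)² + (y + 44.974)² = 76.2605286198²
eq3: (x − 5.370)² + (y − 23.163)² = 38.6262959801²
eq1−eq3, eq1−eq2 (x²,y² cancel):
  75.404·x + 42.722·y = -1208.183440
  32.064·x − 93.552·y = -3808.871717
det = 75.404·-93.552 − 42.722·32.064 = -8424.033216
x = (-1208.183440·-93.552 − 42.722·-3808.871717) / -8424.033216 = -32.733797
y = (75.404·-3808.871717 − -1208.183440·32.064) / -8424.033216 = 29.494776

x=-32.734 y=29.495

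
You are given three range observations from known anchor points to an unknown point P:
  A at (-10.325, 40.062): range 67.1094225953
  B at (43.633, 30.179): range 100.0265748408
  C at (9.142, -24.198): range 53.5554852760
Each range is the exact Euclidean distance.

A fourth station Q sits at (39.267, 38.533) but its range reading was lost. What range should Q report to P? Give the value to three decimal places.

eq1: (x + 10.325)² + (y − 40.062)² = 67.1094225953²
eq2: (x − 43.633)² + (y − 30.179)² = 100.0265748408²
eq3: (x − 9.142)² + (y + 24.198)² = 53.5554852760²
eq3−eq1, eq3−eq2 (x²,y² cancel):
  -38.934·x + 128.520·y = -593.034497
  68.982·x + 108.754·y = -4991.634309
det = -38.934·108.754 − 128.520·68.982 = -13099.794876
x = (-593.034497·108.754 − 128.520·-4991.634309) / -13099.794876 = -44.048779
y = (-38.934·-4991.634309 − -593.034497·68.982) / -13099.794876 = -17.958525
|P − Q| = √((-44.048779 − 39.267)² + (-17.958525 − 38.533)²) = 100.661867

100.662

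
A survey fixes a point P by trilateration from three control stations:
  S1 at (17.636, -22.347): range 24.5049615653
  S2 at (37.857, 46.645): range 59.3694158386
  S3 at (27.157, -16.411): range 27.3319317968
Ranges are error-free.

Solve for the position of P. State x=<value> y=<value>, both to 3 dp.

eq1: (x − 17.636)² + (y + 22.347)² = 24.5049615653²
eq2: (x − 37.857)² + (y − 46.645)² = 59.3694158386²
eq3: (x − 27.157)² + (y + 16.411)² = 27.3319317968²
eq3−eq2, eq3−eq1 (x²,y² cancel):
  21.400·x + 126.112·y = -175.608137
  -19.042·x − 11.872·y = -49.865311
det = 21.400·-11.872 − 126.112·-19.042 = 2147.363904
x = (-175.608137·-11.872 − 126.112·-49.865311) / 2147.363904 = 3.899401
y = (21.400·-49.865311 − -175.608137·-19.042) / 2147.363904 = -2.054169

x=3.899 y=-2.054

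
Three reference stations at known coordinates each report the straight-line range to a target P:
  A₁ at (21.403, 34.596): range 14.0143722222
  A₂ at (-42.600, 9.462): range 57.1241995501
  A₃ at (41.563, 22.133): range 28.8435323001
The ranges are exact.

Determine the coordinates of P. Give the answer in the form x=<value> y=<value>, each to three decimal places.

x=12.755 y=23.568

eq1: (x − 21.403)² + (y − 34.596)² = 14.0143722222²
eq2: (x + 42.600)² + (y − 9.462)² = 57.1241995501²
eq3: (x − 41.563)² + (y − 22.133)² = 28.8435323001²
eq2−eq3, eq2−eq1 (x²,y² cancel):
  168.326·x + 25.342·y = 2744.288033
  128.006·x + 50.268·y = 2817.453726
det = 168.326·50.268 − 25.342·128.006 = 5217.483316
x = (2744.288033·50.268 − 25.342·2817.453726) / 5217.483316 = 12.755184
y = (168.326·2817.453726 − 2744.288033·128.006) / 5217.483316 = 23.567949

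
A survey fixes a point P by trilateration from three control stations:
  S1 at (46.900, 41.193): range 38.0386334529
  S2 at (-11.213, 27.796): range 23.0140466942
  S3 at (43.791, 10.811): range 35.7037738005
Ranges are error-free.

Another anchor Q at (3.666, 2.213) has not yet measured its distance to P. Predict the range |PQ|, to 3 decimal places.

25.702

eq1: (x − 46.900)² + (y − 41.193)² = 38.0386334529²
eq2: (x + 11.213)² + (y − 27.796)² = 23.0140466942²
eq3: (x − 43.791)² + (y − 10.811)² = 35.7037738005²
eq3−eq2, eq3−eq1 (x²,y² cancel):
  -110.008·x + 33.970·y = -391.067299
  6.218·x + 60.764·y = 1689.765676
det = -110.008·60.764 − 33.970·6.218 = -6895.751572
x = (-391.067299·60.764 − 33.970·1689.765676) / -6895.751572 = 11.770168
y = (-110.008·1689.765676 − -391.067299·6.218) / -6895.751572 = 26.604219
|P − Q| = √((11.770168 − 3.666)² + (26.604219 − 2.213)²) = 25.702317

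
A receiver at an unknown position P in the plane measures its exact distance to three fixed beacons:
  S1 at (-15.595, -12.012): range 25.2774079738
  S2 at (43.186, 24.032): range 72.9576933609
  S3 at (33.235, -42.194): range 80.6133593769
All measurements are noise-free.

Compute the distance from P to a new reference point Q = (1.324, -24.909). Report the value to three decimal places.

45.677

eq1: (x + 15.595)² + (y + 12.012)² = 25.2774079738²
eq2: (x − 43.186)² + (y − 24.032)² = 72.9576933609²
eq3: (x − 33.235)² + (y + 42.194)² = 80.6133593769²
eq1−eq3, eq1−eq2 (x²,y² cancel):
  97.660·x − 60.364·y = -3362.159664
  117.562·x + 72.088·y = -2628.802216
det = 97.660·72.088 − -60.364·117.562 = 14136.626648
x = (-3362.159664·72.088 − -60.364·-2628.802216) / 14136.626648 = -28.370020
y = (97.660·-2628.802216 − -3362.159664·117.562) / 14136.626648 = 9.799607
|P − Q| = √((-28.370020 − 1.324)² + (9.799607 − -24.909)²) = 45.677371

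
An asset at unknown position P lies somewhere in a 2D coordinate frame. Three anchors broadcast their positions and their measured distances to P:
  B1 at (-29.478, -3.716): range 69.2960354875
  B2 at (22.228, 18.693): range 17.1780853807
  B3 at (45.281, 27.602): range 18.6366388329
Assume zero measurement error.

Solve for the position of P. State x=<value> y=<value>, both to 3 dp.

x=28.105 y=34.834

eq1: (x + 29.478)² + (y + 3.716)² = 69.2960354875²
eq2: (x − 22.228)² + (y − 18.693)² = 17.1780853807²
eq3: (x − 45.281)² + (y − 27.602)² = 18.6366388329²
eq3−eq1, eq3−eq2 (x²,y² cancel):
  -149.518·x − 62.636·y = -6384.094452
  -46.106·x − 17.818·y = -1916.489442
det = -149.518·-17.818 − -62.636·-46.106 = -223.783692
x = (-6384.094452·-17.818 − -62.636·-1916.489442) / -223.783692 = 28.104987
y = (-149.518·-1916.489442 − -6384.094452·-46.106) / -223.783692 = 34.834488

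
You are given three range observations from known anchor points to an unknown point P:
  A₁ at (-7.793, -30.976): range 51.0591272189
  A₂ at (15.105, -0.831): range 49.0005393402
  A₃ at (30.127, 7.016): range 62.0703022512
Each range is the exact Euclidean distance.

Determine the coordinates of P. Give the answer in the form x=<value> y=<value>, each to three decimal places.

x=-31.522 y=14.234

eq1: (x + 7.793)² + (y + 30.976)² = 51.0591272189²
eq2: (x − 15.105)² + (y + 0.831)² = 49.0005393402²
eq3: (x − 30.127)² + (y − 7.016)² = 62.0703022512²
eq3−eq2, eq3−eq1 (x²,y² cancel):
  -30.044·x − 15.694·y = 723.660767
  -75.840·x − 75.984·y = 1309.070989
det = -30.044·-75.984 − -15.694·-75.840 = 1092.630336
x = (723.660767·-75.984 − -15.694·1309.070989) / 1092.630336 = -31.522170
y = (-30.044·1309.070989 − 723.660767·-75.840) / 1092.630336 = 14.234186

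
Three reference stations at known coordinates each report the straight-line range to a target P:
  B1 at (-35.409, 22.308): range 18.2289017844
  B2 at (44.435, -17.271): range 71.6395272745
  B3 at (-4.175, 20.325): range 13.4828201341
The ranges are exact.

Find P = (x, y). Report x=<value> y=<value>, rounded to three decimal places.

x=-17.552 y=18.643

eq1: (x + 35.409)² + (y − 22.308)² = 18.2289017844²
eq2: (x − 44.435)² + (y + 17.271)² = 71.6395272745²
eq3: (x + 4.175)² + (y − 20.325)² = 13.4828201341²
eq2−eq1, eq2−eq3 (x²,y² cancel):
  -159.688·x + 79.158·y = 4278.616487
  -97.220·x + 75.192·y = 3108.215013
det = -159.688·75.192 − 79.158·-97.220 = -4311.519336
x = (4278.616487·75.192 − 79.158·3108.215013) / -4311.519336 = -17.552431
y = (-159.688·3108.215013 − 4278.616487·-97.220) / -4311.519336 = 18.642510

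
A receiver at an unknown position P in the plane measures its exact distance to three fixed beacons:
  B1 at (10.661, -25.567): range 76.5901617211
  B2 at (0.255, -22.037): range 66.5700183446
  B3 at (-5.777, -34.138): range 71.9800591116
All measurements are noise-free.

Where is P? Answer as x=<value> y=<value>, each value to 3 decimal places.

eq1: (x − 10.661)² + (y + 25.567)² = 76.5901617211²
eq2: (x − 0.255)² + (y + 22.037)² = 66.5700183446²
eq3: (x + 5.777)² + (y + 34.138)² = 71.9800591116²
eq1−eq3, eq1−eq2 (x²,y² cancel):
  -32.876·x − 17.142·y = 1116.372326
  -20.812·x + 7.060·y = 1152.851514
det = -32.876·7.060 − -17.142·-20.812 = -588.863864
x = (1116.372326·7.060 − -17.142·1152.851514) / -588.863864 = -46.944245
y = (-32.876·1152.851514 − 1116.372326·-20.812) / -588.863864 = 24.907634

x=-46.944 y=24.908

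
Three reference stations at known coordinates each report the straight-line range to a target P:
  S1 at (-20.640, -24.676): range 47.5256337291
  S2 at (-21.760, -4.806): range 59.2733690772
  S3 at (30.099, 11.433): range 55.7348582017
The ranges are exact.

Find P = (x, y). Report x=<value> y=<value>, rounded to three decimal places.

eq1: (x + 20.640)² + (y + 24.676)² = 47.5256337291²
eq2: (x + 21.760)² + (y + 4.806)² = 59.2733690772²
eq3: (x − 30.099)² + (y − 11.433)² = 55.7348582017²
eq2−eq1, eq2−eq3 (x²,y² cancel):
  2.240·x − 39.740·y = 1792.965760
  103.718·x + 32.478·y = 947.025917
det = 2.240·32.478 − -39.740·103.718 = 4194.504040
x = (1792.965760·32.478 − -39.740·947.025917) / 4194.504040 = 22.855325
y = (2.240·947.025917 − 1792.965760·103.718) / 4194.504040 = -43.829135

x=22.855 y=-43.829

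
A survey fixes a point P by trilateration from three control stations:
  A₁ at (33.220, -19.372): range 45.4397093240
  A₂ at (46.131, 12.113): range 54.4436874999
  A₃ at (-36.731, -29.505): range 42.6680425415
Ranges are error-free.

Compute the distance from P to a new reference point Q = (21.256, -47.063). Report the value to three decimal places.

56.151

eq1: (x − 33.220)² + (y + 19.372)² = 45.4397093240²
eq2: (x − 46.131)² + (y − 12.113)² = 54.4436874999²
eq3: (x + 36.731)² + (y + 29.505)² = 42.6680425415²
eq3−eq2, eq3−eq1 (x²,y² cancel):
  165.724·x + 83.236·y = -1088.470710
  139.902·x + 20.266·y = -985.073931
det = 165.724·20.266 − 83.236·139.902 = -8286.320288
x = (-1088.470710·20.266 − 83.236·-985.073931) / -8286.320288 = -7.232965
y = (165.724·-985.073931 − -1088.470710·139.902) / -8286.320288 = 1.324009
|P − Q| = √((-7.232965 − 21.256)² + (1.324009 − -47.063)²) = 56.150902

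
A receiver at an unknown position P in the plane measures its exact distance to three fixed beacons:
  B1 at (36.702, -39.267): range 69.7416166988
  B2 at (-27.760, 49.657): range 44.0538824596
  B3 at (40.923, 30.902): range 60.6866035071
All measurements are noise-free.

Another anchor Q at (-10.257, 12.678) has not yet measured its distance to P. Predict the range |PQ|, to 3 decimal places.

eq1: (x − 36.702)² + (y + 39.267)² = 69.7416166988²
eq2: (x + 27.760)² + (y − 49.657)² = 44.0538824596²
eq3: (x − 40.923)² + (y − 30.902)² = 60.6866035071²
eq2−eq3, eq2−eq1 (x²,y² cancel):
  137.366·x − 37.510·y = -2348.929001
  128.924·x − 177.848·y = -3270.649696
det = 137.366·-177.848 − -37.510·128.924 = -19594.329128
x = (-2348.929001·-177.848 − -37.510·-3270.649696) / -19594.329128 = -15.058962
y = (137.366·-3270.649696 − -2348.929001·128.924) / -19594.329128 = 7.473731
|P − Q| = √((-15.058962 − -10.257)² + (7.473731 − 12.678)²) = 7.081190

7.081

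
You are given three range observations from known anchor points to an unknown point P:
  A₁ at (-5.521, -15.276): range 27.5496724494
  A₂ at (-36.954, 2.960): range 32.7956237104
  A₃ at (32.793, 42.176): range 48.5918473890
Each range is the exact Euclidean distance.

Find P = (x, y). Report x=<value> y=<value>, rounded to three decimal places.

x=-5.509 y=12.274

eq1: (x + 5.521)² + (y + 15.276)² = 27.5496724494²
eq2: (x + 36.954)² + (y − 2.960)² = 32.7956237104²
eq3: (x − 32.793)² + (y − 42.176)² = 48.5918473890²
eq1−eq2, eq1−eq3 (x²,y² cancel):
  -62.866·x + 36.472·y = 793.953617
  76.628·x + 114.904·y = 988.175027
det = -62.866·114.904 − 36.472·76.628 = -10018.331280
x = (793.953617·114.904 − 36.472·988.175027) / -10018.331280 = -5.508675
y = (-62.866·988.175027 − 793.953617·76.628) / -10018.331280 = 12.273670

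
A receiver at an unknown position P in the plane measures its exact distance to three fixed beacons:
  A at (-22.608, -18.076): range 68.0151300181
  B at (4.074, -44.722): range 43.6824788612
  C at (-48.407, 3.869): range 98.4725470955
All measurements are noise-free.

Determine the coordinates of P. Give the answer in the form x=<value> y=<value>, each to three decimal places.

x=44.612 y=-28.448

eq1: (x + 22.608)² + (y + 18.076)² = 68.0151300181²
eq2: (x − 4.074)² + (y + 44.722)² = 43.6824788612²
eq3: (x + 48.407)² + (y − 3.869)² = 98.4725470955²
eq1−eq2, eq1−eq3 (x²,y² cancel):
  53.364·x − 53.292·y = 3896.690272
  -51.598·x + 43.890·y = -3550.441250
det = 53.364·43.890 − -53.292·-51.598 = -407.614656
x = (3896.690272·43.890 − -53.292·-3550.441250) / -407.614656 = 44.611691
y = (53.364·-3550.441250 − 3896.690272·-51.598) / -407.614656 = -28.447647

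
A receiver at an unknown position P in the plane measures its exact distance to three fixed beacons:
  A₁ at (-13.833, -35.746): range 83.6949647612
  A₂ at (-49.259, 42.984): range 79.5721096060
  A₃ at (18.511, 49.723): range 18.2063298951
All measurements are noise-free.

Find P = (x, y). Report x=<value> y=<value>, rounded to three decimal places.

eq1: (x + 13.833)² + (y + 35.746)² = 83.6949647612²
eq2: (x + 49.259)² + (y − 42.984)² = 79.5721096060²
eq3: (x − 18.511)² + (y − 49.723)² = 18.2063298951²
eq1−eq2, eq1−eq3 (x²,y² cancel):
  -70.852·x + 157.460·y = 3478.071431
  64.688·x + 170.938·y = 8019.282123
det = -70.852·170.938 − 157.460·64.688 = -22297.071656
x = (3478.071431·170.938 − 157.460·8019.282123) / -22297.071656 = 29.967235
y = (-70.852·8019.282123 − 3478.071431·64.688) / -22297.071656 = 35.572907

x=29.967 y=35.573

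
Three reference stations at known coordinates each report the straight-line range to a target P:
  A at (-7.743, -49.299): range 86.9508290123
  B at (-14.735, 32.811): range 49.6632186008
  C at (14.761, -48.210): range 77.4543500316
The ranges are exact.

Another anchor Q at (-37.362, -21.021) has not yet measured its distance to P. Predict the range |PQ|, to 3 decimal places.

eq1: (x + 7.743)² + (y + 49.299)² = 86.9508290123²
eq2: (x + 14.735)² + (y − 32.811)² = 49.6632186008²
eq3: (x − 14.761)² + (y + 48.210)² = 77.4543500316²
eq2−eq1, eq2−eq3 (x²,y² cancel):
  13.984·x − 164.220·y = -3897.347880
  58.992·x − 162.042·y = -2284.331782
det = 13.984·-162.042 − -164.220·58.992 = 7421.670912
x = (-3897.347880·-162.042 − -164.220·-2284.331782) / 7421.670912 = 34.547622
y = (13.984·-2284.331782 − -3897.347880·58.992) / 7421.670912 = 26.674350
|P − Q| = √((34.547622 − -37.362)² + (26.674350 − -21.021)²) = 86.289282

86.289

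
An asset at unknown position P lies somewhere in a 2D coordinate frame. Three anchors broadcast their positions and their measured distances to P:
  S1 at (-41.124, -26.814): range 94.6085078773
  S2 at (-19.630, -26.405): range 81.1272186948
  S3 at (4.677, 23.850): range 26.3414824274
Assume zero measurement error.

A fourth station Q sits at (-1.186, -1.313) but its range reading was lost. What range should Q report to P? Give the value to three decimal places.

50.126

eq1: (x + 41.124)² + (y + 26.814)² = 94.6085078773²
eq2: (x + 19.630)² + (y + 26.405)² = 81.1272186948²
eq3: (x − 4.677)² + (y − 23.850)² = 26.3414824274²
eq2−eq3, eq2−eq1 (x²,y² cancel):
  48.614·x + 100.510·y = 5395.887821
  -42.988·x − 0.818·y = -1041.531103
det = 48.614·-0.818 − 100.510·-42.988 = 4280.957628
x = (5395.887821·-0.818 − 100.510·-1041.531103) / 4280.957628 = 23.422436
y = (48.614·-1041.531103 − 5395.887821·-42.988) / 4280.957628 = 42.356278
|P − Q| = √((23.422436 − -1.186)² + (42.356278 − -1.313)²) = 50.125652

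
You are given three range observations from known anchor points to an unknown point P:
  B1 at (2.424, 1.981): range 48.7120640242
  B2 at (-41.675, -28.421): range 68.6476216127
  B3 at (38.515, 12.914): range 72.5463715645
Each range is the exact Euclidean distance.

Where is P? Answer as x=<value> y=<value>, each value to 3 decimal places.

eq1: (x − 2.424)² + (y − 1.981)² = 48.7120640242²
eq2: (x + 41.675)² + (y + 28.421)² = 68.6476216127²
eq3: (x − 38.515)² + (y − 12.914)² = 72.5463715645²
eq3−eq2, eq3−eq1 (x²,y² cancel):
  -160.380·x − 82.670·y = 1444.862319
  -72.182·x − 21.866·y = 1249.734362
det = -160.380·-21.866 − -82.670·-72.182 = -2460.416860
x = (1444.862319·-21.866 − -82.670·1249.734362) / -2460.416860 = -29.150418
y = (-160.380·1249.734362 − 1444.862319·-72.182) / -2460.416860 = 39.074413

x=-29.150 y=39.074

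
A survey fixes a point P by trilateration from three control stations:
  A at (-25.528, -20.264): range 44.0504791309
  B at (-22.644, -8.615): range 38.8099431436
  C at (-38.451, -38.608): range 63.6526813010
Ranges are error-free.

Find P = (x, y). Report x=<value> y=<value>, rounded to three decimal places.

x=16.059 y=-5.740

eq1: (x + 25.528)² + (y + 20.264)² = 44.0504791309²
eq2: (x + 22.644)² + (y + 8.615)² = 38.8099431436²
eq3: (x + 38.451)² + (y + 38.608)² = 63.6526813010²
eq3−eq1, eq3−eq2 (x²,y² cancel):
  25.846·x + 36.688·y = 204.470540
  31.614·x + 59.986·y = 163.364046
det = 25.846·59.986 − 36.688·31.614 = 390.543724
x = (204.470540·59.986 − 36.688·163.364046) / 390.543724 = 16.059328
y = (25.846·163.364046 − 204.470540·31.614) / 390.543724 = -5.740265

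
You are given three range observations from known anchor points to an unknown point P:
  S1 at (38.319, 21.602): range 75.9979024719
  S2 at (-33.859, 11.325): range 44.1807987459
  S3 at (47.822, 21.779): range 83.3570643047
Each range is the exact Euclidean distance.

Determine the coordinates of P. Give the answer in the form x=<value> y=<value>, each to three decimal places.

x=-17.673 y=-29.784

eq1: (x − 38.319)² + (y − 21.602)² = 75.9979024719²
eq2: (x + 33.859)² + (y − 11.325)² = 44.1807987459²
eq3: (x − 47.822)² + (y − 21.779)² = 83.3570643047²
eq1−eq3, eq1−eq2 (x²,y² cancel):
  19.006·x + 0.354·y = -346.442629
  -144.356·x − 20.554·y = 3163.433543
det = 19.006·-20.554 − 0.354·-144.356 = -339.547300
x = (-346.442629·-20.554 − 0.354·3163.433543) / -339.547300 = -17.673315
y = (19.006·3163.433543 − -346.442629·-144.356) / -339.547300 = -29.784203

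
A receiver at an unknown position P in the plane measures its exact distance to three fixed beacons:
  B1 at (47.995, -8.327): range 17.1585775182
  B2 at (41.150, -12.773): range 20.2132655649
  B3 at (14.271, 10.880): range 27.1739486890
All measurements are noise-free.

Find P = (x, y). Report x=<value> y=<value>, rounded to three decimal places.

x=41.226 y=7.440

eq1: (x − 47.995)² + (y + 8.327)² = 17.1585775182²
eq2: (x − 41.150)² + (y + 12.773)² = 20.2132655649²
eq3: (x − 14.271)² + (y − 10.880)² = 27.1739486890²
eq1−eq3, eq1−eq2 (x²,y² cancel):
  -67.448·x + 38.414·y = -2494.829818
  -13.690·x − 8.892·y = -630.546247
det = -67.448·-8.892 − 38.414·-13.690 = 1125.635276
x = (-2494.829818·-8.892 − 38.414·-630.546247) / 1125.635276 = 41.226347
y = (-67.448·-630.546247 − -2494.829818·-13.690) / 1125.635276 = 7.440121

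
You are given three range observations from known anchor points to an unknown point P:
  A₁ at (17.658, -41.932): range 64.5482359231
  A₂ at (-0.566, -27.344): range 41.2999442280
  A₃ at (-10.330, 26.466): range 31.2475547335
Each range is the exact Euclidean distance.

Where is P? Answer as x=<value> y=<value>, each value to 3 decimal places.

x=-29.690 y=1.939

eq1: (x − 17.658)² + (y + 41.932)² = 64.5482359231²
eq2: (x + 0.566)² + (y + 27.344)² = 41.2999442280²
eq3: (x + 10.330)² + (y − 26.466)² = 31.2475547335²
eq1−eq2, eq1−eq3 (x²,y² cancel):
  -36.448·x + 29.176·y = 1138.706472
  -55.976·x + 136.796·y = 1927.125552
det = -36.448·136.796 − 29.176·-55.976 = -3352.784832
x = (1138.706472·136.796 − 29.176·1927.125552) / -3352.784832 = -29.690147
y = (-36.448·1927.125552 − 1138.706472·-55.976) / -3352.784832 = 1.938579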